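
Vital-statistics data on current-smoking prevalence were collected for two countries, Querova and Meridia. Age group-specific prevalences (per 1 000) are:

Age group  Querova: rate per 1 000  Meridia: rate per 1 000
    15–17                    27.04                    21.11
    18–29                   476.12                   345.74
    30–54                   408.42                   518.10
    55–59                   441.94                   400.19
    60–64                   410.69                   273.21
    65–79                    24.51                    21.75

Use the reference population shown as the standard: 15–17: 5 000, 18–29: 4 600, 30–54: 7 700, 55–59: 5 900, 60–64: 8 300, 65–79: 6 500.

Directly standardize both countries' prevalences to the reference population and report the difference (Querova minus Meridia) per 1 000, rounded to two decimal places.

Standard total = 38 000; weights = 0.1316, 0.1211, 0.2026, 0.1553, 0.2184, 0.1711.
Querova: 0.1316×27.04 + 0.1211×476.12 + 0.2026×408.42 + 0.1553×441.94 + 0.2184×410.69 + 0.1711×24.51 = 306.4651 per 1 000.
Meridia: 0.1316×21.11 + 0.1211×345.74 + 0.2026×518.10 + 0.1553×400.19 + 0.2184×273.21 + 0.1711×21.75 = 275.1438 per 1 000.
Difference = 306.4651 − 275.1438 = 31.3213.

31.32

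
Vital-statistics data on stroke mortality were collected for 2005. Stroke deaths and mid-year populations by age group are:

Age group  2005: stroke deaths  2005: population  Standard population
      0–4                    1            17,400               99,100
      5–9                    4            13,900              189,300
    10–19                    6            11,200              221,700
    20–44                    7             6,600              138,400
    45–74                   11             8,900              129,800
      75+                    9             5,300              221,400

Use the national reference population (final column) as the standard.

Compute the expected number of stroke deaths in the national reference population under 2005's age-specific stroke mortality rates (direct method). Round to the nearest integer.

Age-specific rates per 100,000 for 2005: 5.75, 28.78, 53.57, 106.06, 123.60, 169.81.
Expected stroke deaths = Σ (standard pop × age-specific rate ÷ 100,000)
= 99,100×5.75/100,000 + 189,300×28.78/100,000 + 221,700×53.57/100,000 + 138,400×106.06/100,000 + 129,800×123.60/100,000 + 221,400×169.81/100,000
= 5.70 + 54.47 + 118.77 + 146.79 + 160.43 + 375.96 = 862.12.

862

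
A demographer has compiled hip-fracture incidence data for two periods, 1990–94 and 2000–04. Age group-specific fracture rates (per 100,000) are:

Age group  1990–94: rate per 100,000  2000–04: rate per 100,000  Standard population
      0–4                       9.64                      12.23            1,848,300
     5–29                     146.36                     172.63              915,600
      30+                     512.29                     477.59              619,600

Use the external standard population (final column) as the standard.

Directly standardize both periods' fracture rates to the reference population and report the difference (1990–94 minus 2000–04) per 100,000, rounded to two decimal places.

Standard total = 3,383,500; weights = 0.5463, 0.2706, 0.1831.
1990–94: 0.5463×9.64 + 0.2706×146.36 + 0.1831×512.29 = 138.6847 per 100,000.
2000–04: 0.5463×12.23 + 0.2706×172.63 + 0.1831×477.59 = 140.8540 per 100,000.
Difference = 138.6847 − 140.8540 = -2.1693.

-2.17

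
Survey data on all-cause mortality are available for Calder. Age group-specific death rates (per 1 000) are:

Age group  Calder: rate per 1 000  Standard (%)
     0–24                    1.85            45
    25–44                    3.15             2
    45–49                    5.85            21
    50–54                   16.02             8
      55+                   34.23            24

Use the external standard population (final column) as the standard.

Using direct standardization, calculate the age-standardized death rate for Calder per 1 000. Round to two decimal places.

11.62

Standard weights: 0.45, 0.02, 0.21, 0.08, 0.24.
Standardized rate: 0.4500×1.85 + 0.0200×3.15 + 0.2100×5.85 + 0.0800×16.02 + 0.2400×34.23 = 11.6208 per 1 000.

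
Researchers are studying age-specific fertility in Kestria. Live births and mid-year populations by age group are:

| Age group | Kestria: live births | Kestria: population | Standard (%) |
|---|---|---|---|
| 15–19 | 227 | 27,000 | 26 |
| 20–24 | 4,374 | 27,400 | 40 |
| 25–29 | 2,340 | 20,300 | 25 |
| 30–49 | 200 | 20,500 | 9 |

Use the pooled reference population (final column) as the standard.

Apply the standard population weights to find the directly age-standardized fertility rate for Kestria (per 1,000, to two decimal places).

Age-specific rates per 1,000 for Kestria: 8.407, 159.635, 115.271, 9.756.
Standard weights: 0.26, 0.40, 0.25, 0.09.
Standardized rate: 0.2600×8.407 + 0.4000×159.635 + 0.2500×115.271 + 0.0900×9.756 = 95.7357 per 1,000.

95.74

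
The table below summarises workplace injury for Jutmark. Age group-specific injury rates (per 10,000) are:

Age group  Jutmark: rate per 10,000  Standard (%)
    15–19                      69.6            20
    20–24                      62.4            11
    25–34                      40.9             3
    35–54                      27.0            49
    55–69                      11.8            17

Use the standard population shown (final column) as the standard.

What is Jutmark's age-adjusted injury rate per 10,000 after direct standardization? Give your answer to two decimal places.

Standard weights: 0.20, 0.11, 0.03, 0.49, 0.17.
Standardized rate: 0.2000×69.6 + 0.1100×62.4 + 0.0300×40.9 + 0.4900×27.0 + 0.1700×11.8 = 37.2470 per 10,000.

37.25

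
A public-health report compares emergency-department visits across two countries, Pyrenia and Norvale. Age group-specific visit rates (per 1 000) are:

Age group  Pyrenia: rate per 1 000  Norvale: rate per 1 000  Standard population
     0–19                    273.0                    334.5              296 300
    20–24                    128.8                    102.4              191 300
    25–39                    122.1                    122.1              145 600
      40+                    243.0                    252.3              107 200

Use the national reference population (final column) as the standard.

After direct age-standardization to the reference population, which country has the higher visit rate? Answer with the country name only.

Standard total = 740 400; weights = 0.4002, 0.2584, 0.1967, 0.1448.
Pyrenia: 0.4002×273.0 + 0.2584×128.8 + 0.1967×122.1 + 0.1448×243.0 = 201.7243 per 1 000.
Norvale: 0.4002×334.5 + 0.2584×102.4 + 0.1967×122.1 + 0.1448×252.3 = 220.8614 per 1 000.

Norvale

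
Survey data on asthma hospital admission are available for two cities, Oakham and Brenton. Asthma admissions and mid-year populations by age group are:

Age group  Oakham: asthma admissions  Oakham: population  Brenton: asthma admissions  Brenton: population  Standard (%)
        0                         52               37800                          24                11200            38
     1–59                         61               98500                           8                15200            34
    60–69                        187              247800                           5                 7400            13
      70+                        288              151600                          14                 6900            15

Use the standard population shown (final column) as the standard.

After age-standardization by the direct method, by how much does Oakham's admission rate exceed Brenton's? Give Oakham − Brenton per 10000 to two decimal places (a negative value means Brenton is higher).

Age-specific rates per 10000 for Oakham: 13.76, 6.19, 7.55, 19.00.
For Brenton: 21.43, 5.26, 6.76, 20.29.
Standard weights: 0.38, 0.34, 0.13, 0.15.
Oakham: 0.3800×13.76 + 0.3400×6.19 + 0.1300×7.55 + 0.1500×19.00 = 11.1637 per 10000.
Brenton: 0.3800×21.43 + 0.3400×5.26 + 0.1300×6.76 + 0.1500×20.29 = 13.8542 per 10000.
Difference = 11.1637 − 13.8542 = -2.6905.

-2.69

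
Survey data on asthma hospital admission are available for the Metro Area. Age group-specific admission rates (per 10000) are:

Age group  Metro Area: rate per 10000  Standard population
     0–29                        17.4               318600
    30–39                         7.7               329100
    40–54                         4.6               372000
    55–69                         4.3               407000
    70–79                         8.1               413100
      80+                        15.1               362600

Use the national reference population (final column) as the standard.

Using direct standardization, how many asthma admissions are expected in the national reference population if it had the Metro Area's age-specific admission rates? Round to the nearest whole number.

2036

Expected asthma admissions = Σ (standard pop × age-specific rate ÷ 10000)
= 318600×17.4/10000 + 329100×7.7/10000 + 372000×4.6/10000 + 407000×4.3/10000 + 413100×8.1/10000 + 362600×15.1/10000
= 554.36 + 253.41 + 171.12 + 175.01 + 334.61 + 547.53 = 2036.04.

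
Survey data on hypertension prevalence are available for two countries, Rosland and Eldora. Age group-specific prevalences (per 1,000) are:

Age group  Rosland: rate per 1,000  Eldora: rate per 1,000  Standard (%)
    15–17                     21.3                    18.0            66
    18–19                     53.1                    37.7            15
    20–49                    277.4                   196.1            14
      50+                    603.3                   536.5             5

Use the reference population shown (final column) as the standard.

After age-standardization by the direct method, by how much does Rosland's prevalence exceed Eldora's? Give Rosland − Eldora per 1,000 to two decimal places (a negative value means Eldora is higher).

19.21

Standard weights: 0.66, 0.15, 0.14, 0.05.
Rosland: 0.6600×21.3 + 0.1500×53.1 + 0.1400×277.4 + 0.0500×603.3 = 91.0240 per 1,000.
Eldora: 0.6600×18.0 + 0.1500×37.7 + 0.1400×196.1 + 0.0500×536.5 = 71.8140 per 1,000.
Difference = 91.0240 − 71.8140 = 19.2100.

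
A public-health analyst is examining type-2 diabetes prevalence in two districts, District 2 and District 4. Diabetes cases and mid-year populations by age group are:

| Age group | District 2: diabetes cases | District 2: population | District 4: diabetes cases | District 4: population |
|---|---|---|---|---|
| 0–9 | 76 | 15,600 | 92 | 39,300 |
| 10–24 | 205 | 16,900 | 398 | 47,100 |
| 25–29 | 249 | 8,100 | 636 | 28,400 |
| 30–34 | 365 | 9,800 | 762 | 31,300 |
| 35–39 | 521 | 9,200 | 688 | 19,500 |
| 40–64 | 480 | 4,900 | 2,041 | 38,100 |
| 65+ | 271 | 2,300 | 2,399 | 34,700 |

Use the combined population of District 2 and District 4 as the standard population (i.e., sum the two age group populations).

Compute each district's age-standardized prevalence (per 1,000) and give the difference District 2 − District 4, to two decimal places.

18.13

Age-specific rates per 1,000 for District 2: 4.872, 12.130, 30.741, 37.245, 56.630, 97.959, 117.826.
For District 4: 2.341, 8.450, 22.394, 24.345, 35.282, 53.570, 69.135.
Combined standard total = 305,200; weights = 0.1799, 0.2097, 0.1196, 0.1347, 0.0940, 0.1409, 0.1212.
District 2: 0.1799×4.872 + 0.2097×12.130 + 0.1196×30.741 + 0.1347×37.245 + 0.0940×56.630 + 0.1409×97.959 + 0.1212×117.826 = 45.5233 per 1,000.
District 4: 0.1799×2.341 + 0.2097×8.450 + 0.1196×22.394 + 0.1347×24.345 + 0.0940×35.282 + 0.1409×53.570 + 0.1212×69.135 = 27.3965 per 1,000.
Difference = 45.5233 − 27.3965 = 18.1268.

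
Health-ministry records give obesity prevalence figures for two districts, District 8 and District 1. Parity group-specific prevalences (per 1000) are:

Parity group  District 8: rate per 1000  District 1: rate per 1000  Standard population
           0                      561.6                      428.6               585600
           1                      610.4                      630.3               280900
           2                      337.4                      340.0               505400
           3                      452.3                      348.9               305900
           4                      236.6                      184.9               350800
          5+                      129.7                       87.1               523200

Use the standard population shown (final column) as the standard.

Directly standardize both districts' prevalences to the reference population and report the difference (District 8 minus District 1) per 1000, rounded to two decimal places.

Standard total = 2551800; weights = 0.2295, 0.1101, 0.1981, 0.1199, 0.1375, 0.2050.
District 8: 0.2295×561.6 + 0.1101×610.4 + 0.1981×337.4 + 0.1199×452.3 + 0.1375×236.6 + 0.2050×129.7 = 376.2337 per 1000.
District 1: 0.2295×428.6 + 0.1101×630.3 + 0.1981×340.0 + 0.1199×348.9 + 0.1375×184.9 + 0.2050×87.1 = 320.1809 per 1000.
Difference = 376.2337 − 320.1809 = 56.0528.

56.05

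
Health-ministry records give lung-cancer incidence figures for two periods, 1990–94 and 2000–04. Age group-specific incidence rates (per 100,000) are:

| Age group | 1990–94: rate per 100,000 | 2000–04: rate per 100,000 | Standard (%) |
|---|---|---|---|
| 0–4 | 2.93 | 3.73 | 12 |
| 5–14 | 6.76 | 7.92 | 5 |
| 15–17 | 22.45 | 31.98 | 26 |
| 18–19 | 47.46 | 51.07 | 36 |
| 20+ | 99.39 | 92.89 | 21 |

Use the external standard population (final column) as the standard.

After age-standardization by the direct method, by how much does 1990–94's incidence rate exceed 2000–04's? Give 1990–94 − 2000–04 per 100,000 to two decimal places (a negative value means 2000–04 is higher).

-2.57

Standard weights: 0.12, 0.05, 0.26, 0.36, 0.21.
1990–94: 0.1200×2.93 + 0.0500×6.76 + 0.2600×22.45 + 0.3600×47.46 + 0.2100×99.39 = 44.4841 per 100,000.
2000–04: 0.1200×3.73 + 0.0500×7.92 + 0.2600×31.98 + 0.3600×51.07 + 0.2100×92.89 = 47.0505 per 100,000.
Difference = 44.4841 − 47.0505 = -2.5664.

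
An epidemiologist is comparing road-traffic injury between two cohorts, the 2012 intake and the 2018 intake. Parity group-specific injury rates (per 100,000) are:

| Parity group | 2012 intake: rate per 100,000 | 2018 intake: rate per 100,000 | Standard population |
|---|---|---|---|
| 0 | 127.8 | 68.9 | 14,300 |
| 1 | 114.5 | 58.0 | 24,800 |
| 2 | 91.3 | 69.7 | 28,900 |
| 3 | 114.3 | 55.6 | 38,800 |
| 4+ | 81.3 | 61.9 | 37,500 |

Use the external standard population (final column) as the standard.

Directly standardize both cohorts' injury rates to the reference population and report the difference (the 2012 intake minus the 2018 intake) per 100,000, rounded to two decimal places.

Standard total = 144,300; weights = 0.0991, 0.1719, 0.2003, 0.2689, 0.2599.
The 2012 intake: 0.0991×127.8 + 0.1719×114.5 + 0.2003×91.3 + 0.2689×114.3 + 0.2599×81.3 = 102.4900 per 100,000.
The 2018 intake: 0.0991×68.9 + 0.1719×58.0 + 0.2003×69.7 + 0.2689×55.6 + 0.2599×61.9 = 61.7916 per 100,000.
Difference = 102.4900 − 61.7916 = 40.6983.

40.70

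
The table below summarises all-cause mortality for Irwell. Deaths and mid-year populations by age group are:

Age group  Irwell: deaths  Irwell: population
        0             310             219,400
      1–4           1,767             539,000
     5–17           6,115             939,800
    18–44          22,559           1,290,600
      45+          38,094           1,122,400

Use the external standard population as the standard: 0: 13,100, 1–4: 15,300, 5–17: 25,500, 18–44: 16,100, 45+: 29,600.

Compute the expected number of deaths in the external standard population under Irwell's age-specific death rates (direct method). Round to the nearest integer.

1521

Age-specific rates per 100,000 for Irwell: 141.29, 327.83, 650.67, 1747.95, 3393.98.
Expected deaths = Σ (standard pop × age-specific rate ÷ 100,000)
= 13,100×141.29/100,000 + 15,300×327.83/100,000 + 25,500×650.67/100,000 + 16,100×1747.95/100,000 + 29,600×3393.98/100,000
= 18.51 + 50.16 + 165.92 + 281.42 + 1004.62 = 1520.63.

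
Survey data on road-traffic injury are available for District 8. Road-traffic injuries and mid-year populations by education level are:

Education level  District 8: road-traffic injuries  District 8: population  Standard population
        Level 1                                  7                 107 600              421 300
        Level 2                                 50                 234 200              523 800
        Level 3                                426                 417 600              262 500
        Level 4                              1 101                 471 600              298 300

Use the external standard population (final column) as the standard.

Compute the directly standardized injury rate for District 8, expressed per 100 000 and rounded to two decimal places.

Education-specific rates per 100 000 for District 8: 6.51, 21.35, 102.01, 233.46.
Standard total = 1 505 900; weights = 0.2798, 0.3478, 0.1743, 0.1981.
Standardized rate: 0.2798×6.51 + 0.3478×21.35 + 0.1743×102.01 + 0.1981×233.46 = 73.2737 per 100 000.

73.27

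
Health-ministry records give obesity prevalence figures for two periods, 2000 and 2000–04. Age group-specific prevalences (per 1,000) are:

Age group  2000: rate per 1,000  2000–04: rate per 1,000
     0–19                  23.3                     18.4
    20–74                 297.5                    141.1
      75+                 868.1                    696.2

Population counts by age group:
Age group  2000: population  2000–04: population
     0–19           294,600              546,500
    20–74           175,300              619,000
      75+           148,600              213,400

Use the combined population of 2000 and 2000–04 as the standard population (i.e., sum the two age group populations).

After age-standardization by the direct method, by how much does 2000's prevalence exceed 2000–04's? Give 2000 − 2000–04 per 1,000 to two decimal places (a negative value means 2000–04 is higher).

95.41

Combined standard total = 1,997,400; weights = 0.4211, 0.3977, 0.1812.
2000: 0.4211×23.3 + 0.3977×297.5 + 0.1812×868.1 = 285.4481 per 1,000.
2000–04: 0.4211×18.4 + 0.3977×141.1 + 0.1812×696.2 = 190.0352 per 1,000.
Difference = 285.4481 − 190.0352 = 95.4129.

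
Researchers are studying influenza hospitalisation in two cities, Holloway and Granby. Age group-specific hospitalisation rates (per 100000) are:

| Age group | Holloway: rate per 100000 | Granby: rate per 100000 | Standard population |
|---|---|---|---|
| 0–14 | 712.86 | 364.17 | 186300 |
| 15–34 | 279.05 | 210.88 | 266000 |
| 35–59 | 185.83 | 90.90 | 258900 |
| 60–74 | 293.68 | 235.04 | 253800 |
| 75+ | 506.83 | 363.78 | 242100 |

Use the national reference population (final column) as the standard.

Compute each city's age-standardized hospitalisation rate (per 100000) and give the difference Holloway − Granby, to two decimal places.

Standard total = 1207100; weights = 0.1543, 0.2204, 0.2145, 0.2103, 0.2006.
Holloway: 0.1543×712.86 + 0.2204×279.05 + 0.2145×185.83 + 0.2103×293.68 + 0.2006×506.83 = 374.7693 per 100000.
Granby: 0.1543×364.17 + 0.2204×210.88 + 0.2145×90.90 + 0.2103×235.04 + 0.2006×363.78 = 244.5508 per 100000.
Difference = 374.7693 − 244.5508 = 130.2185.

130.22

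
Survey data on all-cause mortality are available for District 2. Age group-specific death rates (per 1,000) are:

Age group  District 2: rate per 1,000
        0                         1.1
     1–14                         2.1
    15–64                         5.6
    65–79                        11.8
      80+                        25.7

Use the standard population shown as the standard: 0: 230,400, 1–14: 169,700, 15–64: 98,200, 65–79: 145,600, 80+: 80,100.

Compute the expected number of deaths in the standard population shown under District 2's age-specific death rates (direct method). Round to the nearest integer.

4936

Expected deaths = Σ (standard pop × age-specific rate ÷ 1,000)
= 230,400×1.1/1,000 + 169,700×2.1/1,000 + 98,200×5.6/1,000 + 145,600×11.8/1,000 + 80,100×25.7/1,000
= 253.44 + 356.37 + 549.92 + 1718.08 + 2058.57 = 4936.38.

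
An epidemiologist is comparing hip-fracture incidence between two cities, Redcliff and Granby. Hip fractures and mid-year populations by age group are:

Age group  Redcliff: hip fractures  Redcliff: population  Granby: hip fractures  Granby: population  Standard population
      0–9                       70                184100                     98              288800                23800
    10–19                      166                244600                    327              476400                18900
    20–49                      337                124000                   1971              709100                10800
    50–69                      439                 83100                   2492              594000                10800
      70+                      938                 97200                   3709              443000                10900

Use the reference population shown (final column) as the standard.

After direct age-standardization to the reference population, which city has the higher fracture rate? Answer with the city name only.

Age-specific rates per 100000 for Redcliff: 38.02, 67.87, 271.77, 528.28, 965.02.
For Granby: 33.93, 68.64, 277.96, 419.53, 837.25.
Standard total = 75200; weights = 0.3165, 0.2513, 0.1436, 0.1436, 0.1449.
Redcliff: 0.3165×38.02 + 0.2513×67.87 + 0.1436×271.77 + 0.1436×528.28 + 0.1449×965.02 = 283.8685 per 100000.
Granby: 0.3165×33.93 + 0.2513×68.64 + 0.1436×277.96 + 0.1436×419.53 + 0.1449×837.25 = 249.5179 per 100000.
The crude rates (266.03 vs 342.33) would put Granby higher, but that reflects its age composition; once standardized to a common age structure, Redcliff has the higher underlying rate.

Redcliff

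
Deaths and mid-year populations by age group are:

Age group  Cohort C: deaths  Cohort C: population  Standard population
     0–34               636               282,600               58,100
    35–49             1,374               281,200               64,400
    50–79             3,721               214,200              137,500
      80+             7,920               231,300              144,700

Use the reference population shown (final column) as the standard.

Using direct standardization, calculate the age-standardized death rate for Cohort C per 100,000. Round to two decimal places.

1924.57

Age-specific rates per 100,000 for Cohort C: 225.05, 488.62, 1737.16, 3424.12.
Standard total = 404,700; weights = 0.1436, 0.1591, 0.3398, 0.3575.
Standardized rate: 0.1436×225.05 + 0.1591×488.62 + 0.3398×1737.16 + 0.3575×3424.12 = 1924.5694 per 100,000.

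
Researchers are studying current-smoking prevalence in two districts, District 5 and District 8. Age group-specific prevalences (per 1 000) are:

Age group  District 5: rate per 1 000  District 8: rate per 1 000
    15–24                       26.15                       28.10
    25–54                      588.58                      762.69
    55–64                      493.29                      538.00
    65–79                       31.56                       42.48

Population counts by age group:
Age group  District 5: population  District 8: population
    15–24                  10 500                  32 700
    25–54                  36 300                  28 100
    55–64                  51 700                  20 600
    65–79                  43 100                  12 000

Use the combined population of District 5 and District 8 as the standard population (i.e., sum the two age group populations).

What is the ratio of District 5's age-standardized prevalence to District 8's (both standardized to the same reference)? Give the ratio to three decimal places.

0.835

Combined standard total = 235 000; weights = 0.1838, 0.2740, 0.3077, 0.2345.
District 5: 0.1838×26.15 + 0.2740×588.58 + 0.3077×493.29 + 0.2345×31.56 = 325.2683 per 1 000.
District 8: 0.1838×28.10 + 0.2740×762.69 + 0.3077×538.00 + 0.2345×42.48 = 389.6562 per 1 000.
Ratio = 325.2683 ÷ 389.6562 = 0.83476.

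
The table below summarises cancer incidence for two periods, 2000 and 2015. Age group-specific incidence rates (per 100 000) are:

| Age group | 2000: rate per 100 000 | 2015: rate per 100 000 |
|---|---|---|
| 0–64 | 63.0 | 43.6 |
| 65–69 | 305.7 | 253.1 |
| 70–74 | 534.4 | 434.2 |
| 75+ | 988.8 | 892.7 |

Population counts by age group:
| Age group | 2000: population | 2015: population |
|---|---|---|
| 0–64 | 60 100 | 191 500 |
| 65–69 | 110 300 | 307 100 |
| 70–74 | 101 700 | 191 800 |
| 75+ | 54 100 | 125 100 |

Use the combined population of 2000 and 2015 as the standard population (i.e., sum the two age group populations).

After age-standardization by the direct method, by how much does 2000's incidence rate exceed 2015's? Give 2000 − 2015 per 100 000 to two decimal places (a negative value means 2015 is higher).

64.35

Combined standard total = 1 141 700; weights = 0.2204, 0.3656, 0.2571, 0.1570.
2000: 0.2204×63.0 + 0.3656×305.7 + 0.2571×534.4 + 0.1570×988.8 = 418.2266 per 100 000.
2015: 0.2204×43.6 + 0.3656×253.1 + 0.2571×434.2 + 0.1570×892.7 = 353.8786 per 100 000.
Difference = 418.2266 − 353.8786 = 64.3480.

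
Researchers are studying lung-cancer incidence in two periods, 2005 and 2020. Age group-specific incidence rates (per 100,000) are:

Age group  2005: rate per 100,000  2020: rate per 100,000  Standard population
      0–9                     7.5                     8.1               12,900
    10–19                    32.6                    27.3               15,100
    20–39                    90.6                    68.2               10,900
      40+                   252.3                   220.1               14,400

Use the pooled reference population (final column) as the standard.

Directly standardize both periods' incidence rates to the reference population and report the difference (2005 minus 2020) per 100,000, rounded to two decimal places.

14.64

Standard total = 53,300; weights = 0.2420, 0.2833, 0.2045, 0.2702.
2005: 0.2420×7.5 + 0.2833×32.6 + 0.2045×90.6 + 0.2702×252.3 = 97.7424 per 100,000.
2020: 0.2420×8.1 + 0.2833×27.3 + 0.2045×68.2 + 0.2702×220.1 = 83.1058 per 100,000.
Difference = 97.7424 − 83.1058 = 14.6366.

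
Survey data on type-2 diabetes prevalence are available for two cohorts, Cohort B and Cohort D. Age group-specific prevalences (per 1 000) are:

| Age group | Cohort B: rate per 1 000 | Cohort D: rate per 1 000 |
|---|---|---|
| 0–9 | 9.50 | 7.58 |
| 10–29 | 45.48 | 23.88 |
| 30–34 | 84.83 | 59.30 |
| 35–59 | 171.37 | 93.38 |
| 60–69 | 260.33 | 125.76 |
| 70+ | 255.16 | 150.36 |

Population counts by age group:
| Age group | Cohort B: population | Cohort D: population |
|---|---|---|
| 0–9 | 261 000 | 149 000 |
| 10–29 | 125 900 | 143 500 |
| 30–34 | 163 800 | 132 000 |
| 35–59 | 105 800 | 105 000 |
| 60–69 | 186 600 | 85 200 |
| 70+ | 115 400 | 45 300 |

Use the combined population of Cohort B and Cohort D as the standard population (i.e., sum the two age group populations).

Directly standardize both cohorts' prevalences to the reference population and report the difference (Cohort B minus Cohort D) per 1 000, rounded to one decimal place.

51.9

Combined standard total = 1 618 500; weights = 0.2533, 0.1665, 0.1828, 0.1302, 0.1679, 0.0993.
Cohort B: 0.2533×9.50 + 0.1665×45.48 + 0.1828×84.83 + 0.1302×171.37 + 0.1679×260.33 + 0.0993×255.16 = 116.8531 per 1 000.
Cohort D: 0.2533×7.58 + 0.1665×23.88 + 0.1828×59.30 + 0.1302×93.38 + 0.1679×125.76 + 0.0993×150.36 = 64.9434 per 1 000.
Difference = 116.8531 − 64.9434 = 51.9097.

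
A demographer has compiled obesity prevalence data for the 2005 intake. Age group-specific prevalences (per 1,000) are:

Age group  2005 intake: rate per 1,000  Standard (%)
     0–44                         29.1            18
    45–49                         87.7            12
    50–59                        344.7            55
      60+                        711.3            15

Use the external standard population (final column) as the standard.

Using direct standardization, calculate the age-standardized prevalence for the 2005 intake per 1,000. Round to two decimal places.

312.04

Standard weights: 0.18, 0.12, 0.55, 0.15.
Standardized rate: 0.1800×29.1 + 0.1200×87.7 + 0.5500×344.7 + 0.1500×711.3 = 312.0420 per 1,000.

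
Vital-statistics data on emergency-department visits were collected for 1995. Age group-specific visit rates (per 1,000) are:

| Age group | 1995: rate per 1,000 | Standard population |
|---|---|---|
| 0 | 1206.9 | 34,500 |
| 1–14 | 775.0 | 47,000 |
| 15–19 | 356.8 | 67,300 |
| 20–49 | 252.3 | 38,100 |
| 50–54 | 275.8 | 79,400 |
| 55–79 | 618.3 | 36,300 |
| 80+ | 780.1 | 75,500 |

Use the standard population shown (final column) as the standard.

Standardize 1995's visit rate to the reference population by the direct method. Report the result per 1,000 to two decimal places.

568.44

Standard total = 378,100; weights = 0.0912, 0.1243, 0.1780, 0.1008, 0.2100, 0.0960, 0.1997.
Standardized rate: 0.0912×1206.9 + 0.1243×775.0 + 0.1780×356.8 + 0.1008×252.3 + 0.2100×275.8 + 0.0960×618.3 + 0.1997×780.1 = 568.4440 per 1,000.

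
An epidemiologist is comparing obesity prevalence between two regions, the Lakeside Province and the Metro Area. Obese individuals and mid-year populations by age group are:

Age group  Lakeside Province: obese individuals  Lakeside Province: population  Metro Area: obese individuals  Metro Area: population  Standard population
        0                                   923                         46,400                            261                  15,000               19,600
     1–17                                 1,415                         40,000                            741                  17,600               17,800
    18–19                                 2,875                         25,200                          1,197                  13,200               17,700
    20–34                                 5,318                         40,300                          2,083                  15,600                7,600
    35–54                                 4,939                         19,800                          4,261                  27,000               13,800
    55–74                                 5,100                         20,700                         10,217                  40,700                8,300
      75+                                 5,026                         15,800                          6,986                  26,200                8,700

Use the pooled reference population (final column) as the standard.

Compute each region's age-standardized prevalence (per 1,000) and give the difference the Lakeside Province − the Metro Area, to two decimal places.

Age-specific rates per 1,000 for the Lakeside Province: 19.892, 35.375, 114.087, 131.960, 249.444, 246.377, 318.101.
For the Metro Area: 17.400, 42.102, 90.682, 133.526, 157.815, 251.032, 266.641.
Standard total = 93,500; weights = 0.2096, 0.1904, 0.1893, 0.0813, 0.1476, 0.0888, 0.0930.
The Lakeside Province: 0.2096×19.892 + 0.1904×35.375 + 0.1893×114.087 + 0.0813×131.960 + 0.1476×249.444 + 0.0888×246.377 + 0.0930×318.101 = 131.5139 per 1,000.
The Metro Area: 0.2096×17.400 + 0.1904×42.102 + 0.1893×90.682 + 0.0813×133.526 + 0.1476×157.815 + 0.0888×251.032 + 0.0930×266.641 = 110.0696 per 1,000.
Difference = 131.5139 − 110.0696 = 21.4442.

21.44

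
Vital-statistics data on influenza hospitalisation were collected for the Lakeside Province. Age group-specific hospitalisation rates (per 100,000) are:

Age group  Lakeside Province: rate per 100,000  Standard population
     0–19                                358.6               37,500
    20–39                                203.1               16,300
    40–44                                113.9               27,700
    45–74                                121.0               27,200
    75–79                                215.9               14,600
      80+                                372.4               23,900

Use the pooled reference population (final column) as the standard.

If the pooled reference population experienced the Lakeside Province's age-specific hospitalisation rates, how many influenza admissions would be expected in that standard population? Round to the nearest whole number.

353

Expected influenza admissions = Σ (standard pop × age-specific rate ÷ 100,000)
= 37,500×358.6/100,000 + 16,300×203.1/100,000 + 27,700×113.9/100,000 + 27,200×121.0/100,000 + 14,600×215.9/100,000 + 23,900×372.4/100,000
= 134.47 + 33.11 + 31.55 + 32.91 + 31.52 + 89.00 = 352.57.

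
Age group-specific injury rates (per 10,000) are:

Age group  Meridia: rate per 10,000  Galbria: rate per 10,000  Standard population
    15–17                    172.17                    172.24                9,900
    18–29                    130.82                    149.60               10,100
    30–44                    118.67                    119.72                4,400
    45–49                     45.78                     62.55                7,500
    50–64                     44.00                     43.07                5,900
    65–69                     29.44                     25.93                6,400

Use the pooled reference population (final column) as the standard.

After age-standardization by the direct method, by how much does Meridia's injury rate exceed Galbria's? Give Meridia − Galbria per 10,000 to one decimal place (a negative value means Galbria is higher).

Standard total = 44,200; weights = 0.2240, 0.2285, 0.0995, 0.1697, 0.1335, 0.1448.
Meridia: 0.2240×172.17 + 0.2285×130.82 + 0.0995×118.67 + 0.1697×45.78 + 0.1335×44.00 + 0.1448×29.44 = 98.1737 per 10,000.
Galbria: 0.2240×172.24 + 0.2285×149.60 + 0.0995×119.72 + 0.1697×62.55 + 0.1335×43.07 + 0.1448×25.93 = 104.7985 per 10,000.
Difference = 98.1737 − 104.7985 = -6.6248.

-6.6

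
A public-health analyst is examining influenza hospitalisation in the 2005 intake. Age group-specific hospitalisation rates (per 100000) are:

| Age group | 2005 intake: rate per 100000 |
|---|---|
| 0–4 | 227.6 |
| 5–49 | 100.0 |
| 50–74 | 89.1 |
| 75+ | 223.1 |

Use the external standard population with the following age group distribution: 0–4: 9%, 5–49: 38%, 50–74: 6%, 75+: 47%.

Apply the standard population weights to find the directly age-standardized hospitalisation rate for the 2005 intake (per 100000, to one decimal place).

Standard weights: 0.09, 0.38, 0.06, 0.47.
Standardized rate: 0.0900×227.6 + 0.3800×100.0 + 0.0600×89.1 + 0.4700×223.1 = 168.6870 per 100000.

168.7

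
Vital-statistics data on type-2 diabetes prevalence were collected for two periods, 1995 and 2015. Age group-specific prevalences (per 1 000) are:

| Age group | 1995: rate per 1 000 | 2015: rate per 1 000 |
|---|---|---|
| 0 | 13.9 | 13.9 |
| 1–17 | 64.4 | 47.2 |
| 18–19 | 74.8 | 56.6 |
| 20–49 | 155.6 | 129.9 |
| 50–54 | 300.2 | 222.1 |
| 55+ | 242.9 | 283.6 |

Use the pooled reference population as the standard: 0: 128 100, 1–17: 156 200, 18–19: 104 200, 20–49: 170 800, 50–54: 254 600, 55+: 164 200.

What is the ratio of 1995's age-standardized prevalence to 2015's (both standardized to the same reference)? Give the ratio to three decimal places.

1.158

Standard total = 978 100; weights = 0.1310, 0.1597, 0.1065, 0.1746, 0.2603, 0.1679.
1995: 0.1310×13.9 + 0.1597×64.4 + 0.1065×74.8 + 0.1746×155.6 + 0.2603×300.2 + 0.1679×242.9 = 166.1646 per 1 000.
2015: 0.1310×13.9 + 0.1597×47.2 + 0.1065×56.6 + 0.1746×129.9 + 0.2603×222.1 + 0.1679×283.6 = 143.4942 per 1 000.
Ratio = 166.1646 ÷ 143.4942 = 1.15799.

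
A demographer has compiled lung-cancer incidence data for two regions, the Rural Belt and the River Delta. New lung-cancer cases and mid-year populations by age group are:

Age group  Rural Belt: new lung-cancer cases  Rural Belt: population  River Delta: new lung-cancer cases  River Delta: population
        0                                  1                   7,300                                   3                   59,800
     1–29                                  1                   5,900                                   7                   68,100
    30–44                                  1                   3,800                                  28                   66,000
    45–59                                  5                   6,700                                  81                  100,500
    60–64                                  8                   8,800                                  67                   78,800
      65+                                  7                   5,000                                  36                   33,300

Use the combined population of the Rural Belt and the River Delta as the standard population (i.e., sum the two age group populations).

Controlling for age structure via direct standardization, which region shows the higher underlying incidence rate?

Rural Belt

Age-specific rates per 100,000 for the Rural Belt: 13.70, 16.95, 26.32, 74.63, 90.91, 140.00.
For the River Delta: 5.02, 10.28, 42.42, 80.60, 85.03, 108.11.
Combined standard total = 444,000; weights = 0.1511, 0.1667, 0.1572, 0.2414, 0.1973, 0.0863.
The Rural Belt: 0.1511×13.70 + 0.1667×16.95 + 0.1572×26.32 + 0.2414×74.63 + 0.1973×90.91 + 0.0863×140.00 = 57.0628 per 100,000.
The River Delta: 0.1511×5.02 + 0.1667×10.28 + 0.1572×42.42 + 0.2414×80.60 + 0.1973×85.03 + 0.0863×108.11 = 54.7010 per 100,000.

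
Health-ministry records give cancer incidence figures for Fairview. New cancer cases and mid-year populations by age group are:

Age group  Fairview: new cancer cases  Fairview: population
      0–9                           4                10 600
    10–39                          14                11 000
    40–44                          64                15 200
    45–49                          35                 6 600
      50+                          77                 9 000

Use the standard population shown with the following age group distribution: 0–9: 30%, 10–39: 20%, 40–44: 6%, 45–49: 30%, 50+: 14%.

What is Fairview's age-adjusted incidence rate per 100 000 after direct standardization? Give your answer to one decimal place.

Age-specific rates per 100 000 for Fairview: 37.74, 127.27, 421.05, 530.30, 855.56.
Standard weights: 0.30, 0.20, 0.06, 0.30, 0.14.
Standardized rate: 0.3000×37.74 + 0.2000×127.27 + 0.0600×421.05 + 0.3000×530.30 + 0.1400×855.56 = 340.9071 per 100 000.

340.9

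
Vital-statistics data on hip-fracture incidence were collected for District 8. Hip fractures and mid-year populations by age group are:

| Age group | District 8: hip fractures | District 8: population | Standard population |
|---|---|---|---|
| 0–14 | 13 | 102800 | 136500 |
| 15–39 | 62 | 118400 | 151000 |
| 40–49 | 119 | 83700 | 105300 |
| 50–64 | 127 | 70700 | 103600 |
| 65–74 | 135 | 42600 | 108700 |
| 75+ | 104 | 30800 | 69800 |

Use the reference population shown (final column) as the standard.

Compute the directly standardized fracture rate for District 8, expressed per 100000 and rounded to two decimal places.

149.99

Age-specific rates per 100000 for District 8: 12.65, 52.36, 142.17, 179.63, 316.90, 337.66.
Standard total = 674900; weights = 0.2023, 0.2237, 0.1560, 0.1535, 0.1611, 0.1034.
Standardized rate: 0.2023×12.65 + 0.2237×52.36 + 0.1560×142.17 + 0.1535×179.63 + 0.1611×316.90 + 0.1034×337.66 = 149.9928 per 100000.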